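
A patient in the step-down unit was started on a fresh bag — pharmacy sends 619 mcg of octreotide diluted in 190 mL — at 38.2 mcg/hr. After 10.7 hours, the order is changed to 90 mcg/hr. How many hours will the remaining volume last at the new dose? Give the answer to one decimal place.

Initial rate:
Concentration = 619 mcg ÷ 190 mL = 3.257895 mcg/mL
Rate = 38.2 mcg/hr ÷ 3.257895 mcg/mL = 11.72536 mL/hr
Volume infused so far = 11.72536 mL/hr × 10.7 hr = 125.4614 mL
Volume remaining = 190 − 125.4614 = 64.53861 mL
New rate:
Rate = 90 mcg/hr ÷ 3.257895 mcg/mL = 27.6252 mL/hr
Time remaining = 64.53861 mL ÷ 27.6252 mL/hr = 2.336222 hr

2.3 hours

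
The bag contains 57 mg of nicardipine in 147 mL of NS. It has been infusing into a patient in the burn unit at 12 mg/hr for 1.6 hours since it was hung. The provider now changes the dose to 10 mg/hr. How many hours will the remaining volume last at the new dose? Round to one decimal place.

Initial rate:
Concentration = 57 mg ÷ 147 mL = 0.3877551 mg/mL
Rate = 12 mg/hr ÷ 0.3877551 mg/mL = 30.94737 mL/hr
Volume infused so far = 30.94737 mL/hr × 1.6 hr = 49.51579 mL
Volume remaining = 147 − 49.51579 = 97.48421 mL
New rate:
Rate = 10 mg/hr ÷ 0.3877551 mg/mL = 25.78947 mL/hr
Time remaining = 97.48421 mL ÷ 25.78947 mL/hr = 3.78 hr

3.8 hours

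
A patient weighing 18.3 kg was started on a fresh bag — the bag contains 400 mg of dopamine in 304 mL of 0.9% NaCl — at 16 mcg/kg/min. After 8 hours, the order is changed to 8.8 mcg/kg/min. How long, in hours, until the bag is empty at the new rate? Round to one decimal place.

26.9 hours

Initial rate:
Dose = 16 mcg/kg/min × 18.3 kg = 292.8 mcg/min
292.8 mcg/min × 60 min/hr = 17568 mcg/hr
Concentration = 400 mg ÷ 304 mL = 1.315789 mg/mL = 1315.789 mcg/mL
Rate = 17568 mcg/hr ÷ 1315.789 mcg/mL = 13.35168 mL/hr
Volume infused so far = 13.35168 mL/hr × 8 hr = 106.8134 mL
Volume remaining = 304 − 106.8134 = 197.1866 mL
New rate:
Dose = 8.8 mcg/kg/min × 18.3 kg = 161.04 mcg/min
161.04 mcg/min × 60 min/hr = 9662.4 mcg/hr
Rate = 9662.4 mcg/hr ÷ 1315.789 mcg/mL = 7.343424 mL/hr
Time remaining = 197.1866 mL ÷ 7.343424 mL/hr = 26.85213 hr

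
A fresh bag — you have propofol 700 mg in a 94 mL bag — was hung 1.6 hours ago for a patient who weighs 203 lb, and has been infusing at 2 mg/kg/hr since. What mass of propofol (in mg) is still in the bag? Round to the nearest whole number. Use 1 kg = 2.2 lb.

405 mg

Weight = 203 lb ÷ 2.2 lb/kg = 92.27273 kg
Dose = 2 mg/kg/hr × 92.27273 kg = 184.5455 mg/hr
Concentration = 700 mg ÷ 94 mL = 7.446809 mg/mL
Rate = 184.5455 mg/hr ÷ 7.446809 mg/mL = 24.78182 mL/hr
Volume infused = 24.78182 mL/hr × 1.6 hr = 39.65091 mL
Volume remaining = 94 − 39.65091 = 54.34909 mL
Drug remaining = 54.34909 mL × 7.446809 mg/mL = 404.7273 mg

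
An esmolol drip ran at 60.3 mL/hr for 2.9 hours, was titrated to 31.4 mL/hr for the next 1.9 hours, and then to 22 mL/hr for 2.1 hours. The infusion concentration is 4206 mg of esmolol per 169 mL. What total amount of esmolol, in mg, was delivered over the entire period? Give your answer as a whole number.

6987 mg

Concentration = 4206 mg ÷ 169 mL = 24.88757 mg/mL
Stage 1: 60.3 mL/hr × 2.9 hr = 174.87 mL → 174.87 mL × 24.88757 mg/mL = 4352.09 mg
Stage 2: 31.4 mL/hr × 1.9 hr = 59.66 mL → 59.66 mL × 24.88757 mg/mL = 1484.793 mg
Stage 3: 22 mL/hr × 2.1 hr = 46.2 mL → 46.2 mL × 24.88757 mg/mL = 1149.806 mg
Total = 4352.09 + 1484.793 + 1149.806 = 6986.689 mg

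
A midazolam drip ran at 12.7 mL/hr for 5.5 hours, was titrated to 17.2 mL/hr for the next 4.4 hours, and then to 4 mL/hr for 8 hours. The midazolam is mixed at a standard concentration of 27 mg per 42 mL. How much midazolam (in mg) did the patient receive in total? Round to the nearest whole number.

114 mg

Concentration = 27 mg ÷ 42 mL = 0.6428571 mg/mL
Stage 1: 12.7 mL/hr × 5.5 hr = 69.85 mL → 69.85 mL × 0.6428571 mg/mL = 44.90357 mg
Stage 2: 17.2 mL/hr × 4.4 hr = 75.68 mL → 75.68 mL × 0.6428571 mg/mL = 48.65143 mg
Stage 3: 4 mL/hr × 8 hr = 32 mL → 32 mL × 0.6428571 mg/mL = 20.57143 mg
Total = 44.90357 + 48.65143 + 20.57143 = 114.1264 mg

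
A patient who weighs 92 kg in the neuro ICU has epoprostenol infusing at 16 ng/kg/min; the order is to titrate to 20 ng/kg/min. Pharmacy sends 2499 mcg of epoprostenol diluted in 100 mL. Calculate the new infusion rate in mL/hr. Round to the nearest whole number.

Dose = 20 ng/kg/min × 92 kg = 1840 ng/min
1840 ng/min × 60 min/hr = 110400 ng/hr
Concentration = 2499 mcg ÷ 100 mL = 24.99 mcg/mL = 24990 ng/mL
Rate = 110400 ng/hr ÷ 24990 ng/mL = 4.417767 mL/hr

4 mL/hr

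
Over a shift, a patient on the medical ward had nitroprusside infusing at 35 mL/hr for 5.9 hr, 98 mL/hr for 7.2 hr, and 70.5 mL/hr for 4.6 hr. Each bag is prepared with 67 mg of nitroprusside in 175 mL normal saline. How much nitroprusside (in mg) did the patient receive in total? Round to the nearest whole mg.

Concentration = 67 mg ÷ 175 mL = 0.3828571 mg/mL
Stage 1: 35 mL/hr × 5.9 hr = 206.5 mL → 206.5 mL × 0.3828571 mg/mL = 79.06 mg
Stage 2: 98 mL/hr × 7.2 hr = 705.6 mL → 705.6 mL × 0.3828571 mg/mL = 270.144 mg
Stage 3: 70.5 mL/hr × 4.6 hr = 324.3 mL → 324.3 mL × 0.3828571 mg/mL = 124.1606 mg
Total = 79.06 + 270.144 + 124.1606 = 473.3646 mg

473 mg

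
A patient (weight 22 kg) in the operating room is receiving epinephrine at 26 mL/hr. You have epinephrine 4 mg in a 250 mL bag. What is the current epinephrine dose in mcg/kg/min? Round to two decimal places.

0.32 mcg/kg/min

Concentration = 4 mg ÷ 250 mL = 0.016 mg/mL = 16 mcg/mL
Drug rate = 26 mL/hr × 16 mcg/mL = 416 mcg/hr
416 mcg/hr ÷ 60 min/hr = 6.933333 mcg/min
6.933333 mcg/min ÷ 22 kg = 0.3151515 mcg/kg/min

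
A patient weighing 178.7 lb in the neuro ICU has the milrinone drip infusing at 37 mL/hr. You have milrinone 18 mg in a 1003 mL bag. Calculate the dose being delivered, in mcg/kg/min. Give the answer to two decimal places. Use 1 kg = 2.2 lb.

Weight = 178.7 lb ÷ 2.2 lb/kg = 81.22727 kg
Concentration = 18 mg ÷ 1003 mL = 0.01794616 mg/mL = 17.94616 mcg/mL
Drug rate = 37 mL/hr × 17.94616 mcg/mL = 664.008 mcg/hr
664.008 mcg/hr ÷ 60 min/hr = 11.0668 mcg/min
11.0668 mcg/min ÷ 81.22727 kg = 0.1362449 mcg/kg/min

0.14 mcg/kg/min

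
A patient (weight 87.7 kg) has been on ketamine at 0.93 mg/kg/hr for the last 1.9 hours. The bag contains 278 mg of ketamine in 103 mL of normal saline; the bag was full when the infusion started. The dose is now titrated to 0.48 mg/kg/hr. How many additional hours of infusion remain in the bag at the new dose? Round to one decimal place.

Initial rate:
Dose = 0.93 mg/kg/hr × 87.7 kg = 81.561 mg/hr
Concentration = 278 mg ÷ 103 mL = 2.699029 mg/mL
Rate = 81.561 mg/hr ÷ 2.699029 mg/mL = 30.21864 mL/hr
Volume infused so far = 30.21864 mL/hr × 1.9 hr = 57.41542 mL
Volume remaining = 103 − 57.41542 = 45.58458 mL
New rate:
Dose = 0.48 mg/kg/hr × 87.7 kg = 42.096 mg/hr
Rate = 42.096 mg/hr ÷ 2.699029 mg/mL = 15.59672 mL/hr
Time remaining = 45.58458 mL ÷ 15.59672 mL/hr = 2.922703 hr

2.9 hours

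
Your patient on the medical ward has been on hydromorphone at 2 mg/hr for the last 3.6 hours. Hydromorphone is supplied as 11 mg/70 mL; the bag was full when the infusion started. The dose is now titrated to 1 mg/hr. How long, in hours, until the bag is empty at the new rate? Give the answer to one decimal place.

Initial rate:
Concentration = 11 mg ÷ 70 mL = 0.1571429 mg/mL
Rate = 2 mg/hr ÷ 0.1571429 mg/mL = 12.72727 mL/hr
Volume infused so far = 12.72727 mL/hr × 3.6 hr = 45.81818 mL
Volume remaining = 70 − 45.81818 = 24.18182 mL
New rate:
Rate = 1 mg/hr ÷ 0.1571429 mg/mL = 6.363636 mL/hr
Time remaining = 24.18182 mL ÷ 6.363636 mL/hr = 3.8 hr

3.8 hours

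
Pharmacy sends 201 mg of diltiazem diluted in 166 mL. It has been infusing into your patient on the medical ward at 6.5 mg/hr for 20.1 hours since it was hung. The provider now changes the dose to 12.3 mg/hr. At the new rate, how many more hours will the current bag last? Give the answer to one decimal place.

Initial rate:
Concentration = 201 mg ÷ 166 mL = 1.210843 mg/mL
Rate = 6.5 mg/hr ÷ 1.210843 mg/mL = 5.368159 mL/hr
Volume infused so far = 5.368159 mL/hr × 20.1 hr = 107.9 mL
Volume remaining = 166 − 107.9 = 58.1 mL
New rate:
Rate = 12.3 mg/hr ÷ 1.210843 mg/mL = 10.15821 mL/hr
Time remaining = 58.1 mL ÷ 10.15821 mL/hr = 5.719512 hr

5.7 hours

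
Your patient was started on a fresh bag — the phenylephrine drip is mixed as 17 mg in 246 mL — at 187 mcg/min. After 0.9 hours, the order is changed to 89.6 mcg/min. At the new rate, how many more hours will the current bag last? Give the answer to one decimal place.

Initial rate:
187 mcg/min × 60 min/hr = 11220 mcg/hr
Concentration = 17 mg ÷ 246 mL = 0.06910569 mg/mL = 69.10569 mcg/mL
Rate = 11220 mcg/hr ÷ 69.10569 mcg/mL = 162.36 mL/hr
Volume infused so far = 162.36 mL/hr × 0.9 hr = 146.124 mL
Volume remaining = 246 − 146.124 = 99.876 mL
New rate:
89.6 mcg/min × 60 min/hr = 5376 mcg/hr
Rate = 5376 mcg/hr ÷ 69.10569 mcg/mL = 77.79388 mL/hr
Time remaining = 99.876 mL ÷ 77.79388 mL/hr = 1.283854 hr

1.3 hours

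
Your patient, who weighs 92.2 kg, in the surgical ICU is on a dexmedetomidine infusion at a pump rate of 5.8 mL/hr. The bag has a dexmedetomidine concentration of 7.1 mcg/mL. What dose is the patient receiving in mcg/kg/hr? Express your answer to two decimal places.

Drug rate = 5.8 mL/hr × 7.1 mcg/mL = 41.18 mcg/hr
41.18 mcg/hr ÷ 92.2 kg = 0.4466377 mcg/kg/hr

0.45 mcg/kg/hr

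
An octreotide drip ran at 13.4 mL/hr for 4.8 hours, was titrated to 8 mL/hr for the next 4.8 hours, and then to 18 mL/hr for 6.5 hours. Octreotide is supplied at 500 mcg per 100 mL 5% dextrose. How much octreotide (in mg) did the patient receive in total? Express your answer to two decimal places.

1.10 mg

Concentration = 500 mcg ÷ 100 mL = 5 mcg/mL
Stage 1: 13.4 mL/hr × 4.8 hr = 64.32 mL → 64.32 mL × 5 mcg/mL = 321.6 mcg
Stage 2: 8 mL/hr × 4.8 hr = 38.4 mL → 38.4 mL × 5 mcg/mL = 192 mcg
Stage 3: 18 mL/hr × 6.5 hr = 117 mL → 117 mL × 5 mcg/mL = 585 mcg
Total = 321.6 + 192 + 585 = 1098.6 mcg = 1.0986 mg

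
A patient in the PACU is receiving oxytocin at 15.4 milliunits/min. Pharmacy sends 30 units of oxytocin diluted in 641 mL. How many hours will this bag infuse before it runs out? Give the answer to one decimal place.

32.5 hours

15.4 milliunits/min × 60 min/hr = 924 milliunits/hr
Concentration = 30 units ÷ 641 mL = 0.04680187 units/mL = 46.80187 milliunits/mL
Rate = 924 milliunits/hr ÷ 46.80187 milliunits/mL = 19.7428 mL/hr
Duration = 641 mL ÷ 19.7428 mL/hr = 32.46753 hr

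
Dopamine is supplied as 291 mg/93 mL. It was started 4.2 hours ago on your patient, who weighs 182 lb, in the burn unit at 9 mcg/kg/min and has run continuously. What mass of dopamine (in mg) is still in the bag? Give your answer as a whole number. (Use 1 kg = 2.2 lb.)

103 mg

Weight = 182 lb ÷ 2.2 lb/kg = 82.72727 kg
Dose = 9 mcg/kg/min × 82.72727 kg = 744.5455 mcg/min
744.5455 mcg/min × 60 min/hr = 44672.73 mcg/hr
Concentration = 291 mg ÷ 93 mL = 3.129032 mg/mL = 3129.032 mcg/mL
Rate = 44672.73 mcg/hr ÷ 3129.032 mcg/mL = 14.27685 mL/hr
Volume infused = 14.27685 mL/hr × 4.2 hr = 59.96277 mL
Volume remaining = 93 − 59.96277 = 33.03723 mL
Drug remaining = 33.03723 mL × 3129.032 mcg/mL = 103374.5 mcg = 103.3745 mg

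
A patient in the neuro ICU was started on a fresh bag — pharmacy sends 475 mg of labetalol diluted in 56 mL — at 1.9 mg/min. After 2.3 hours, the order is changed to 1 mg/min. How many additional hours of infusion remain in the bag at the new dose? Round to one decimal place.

Initial rate:
1.9 mg/min × 60 min/hr = 114 mg/hr
Concentration = 475 mg ÷ 56 mL = 8.482143 mg/mL
Rate = 114 mg/hr ÷ 8.482143 mg/mL = 13.44 mL/hr
Volume infused so far = 13.44 mL/hr × 2.3 hr = 30.912 mL
Volume remaining = 56 − 30.912 = 25.088 mL
New rate:
1 mg/min × 60 min/hr = 60 mg/hr
Rate = 60 mg/hr ÷ 8.482143 mg/mL = 7.073684 mL/hr
Time remaining = 25.088 mL ÷ 7.073684 mL/hr = 3.546667 hr

3.5 hours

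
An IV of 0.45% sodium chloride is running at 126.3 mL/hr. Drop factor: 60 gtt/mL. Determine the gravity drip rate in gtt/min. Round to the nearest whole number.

126.3 mL/hr ÷ 60 min/hr = 2.105 mL/min
2.105 mL/min × 60 gtt/mL = 126.3 gtt/min

126 gtt/min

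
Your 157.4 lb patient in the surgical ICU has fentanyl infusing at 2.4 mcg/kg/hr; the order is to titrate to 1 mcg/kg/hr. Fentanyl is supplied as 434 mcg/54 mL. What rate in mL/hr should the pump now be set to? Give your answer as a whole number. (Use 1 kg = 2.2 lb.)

9 mL/hr

Weight = 157.4 lb ÷ 2.2 lb/kg = 71.54545 kg
Dose = 1 mcg/kg/hr × 71.54545 kg = 71.54545 mcg/hr
Concentration = 434 mcg ÷ 54 mL = 8.037037 mcg/mL
Rate = 71.54545 mcg/hr ÷ 8.037037 mcg/mL = 8.901969 mL/hr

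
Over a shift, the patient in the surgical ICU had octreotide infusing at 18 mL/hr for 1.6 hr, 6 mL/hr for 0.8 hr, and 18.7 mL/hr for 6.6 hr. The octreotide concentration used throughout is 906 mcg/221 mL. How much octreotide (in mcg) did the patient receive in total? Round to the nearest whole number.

Concentration = 906 mcg ÷ 221 mL = 4.099548 mcg/mL
Stage 1: 18 mL/hr × 1.6 hr = 28.8 mL → 28.8 mL × 4.099548 mcg/mL = 118.067 mcg
Stage 2: 6 mL/hr × 0.8 hr = 4.8 mL → 4.8 mL × 4.099548 mcg/mL = 19.67783 mcg
Stage 3: 18.7 mL/hr × 6.6 hr = 123.42 mL → 123.42 mL × 4.099548 mcg/mL = 505.9662 mcg
Total = 118.067 + 19.67783 + 505.9662 = 643.711 mcg

644 mcg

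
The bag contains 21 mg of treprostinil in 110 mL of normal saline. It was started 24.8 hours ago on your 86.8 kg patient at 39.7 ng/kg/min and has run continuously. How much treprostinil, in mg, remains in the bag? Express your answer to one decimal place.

Dose = 39.7 ng/kg/min × 86.8 kg = 3445.96 ng/min
3445.96 ng/min × 60 min/hr = 206757.6 ng/hr
Concentration = 21 mg ÷ 110 mL = 0.1909091 mg/mL = 190909.1 ng/mL
Rate = 206757.6 ng/hr ÷ 190909.1 ng/mL = 1.083016 mL/hr
Volume infused = 1.083016 mL/hr × 24.8 hr = 26.8588 mL
Volume remaining = 110 − 26.8588 = 83.1412 mL
Drug remaining = 83.1412 mL × 190909.1 ng/mL = 15872412 ng = 15.87241 mg

15.9 mg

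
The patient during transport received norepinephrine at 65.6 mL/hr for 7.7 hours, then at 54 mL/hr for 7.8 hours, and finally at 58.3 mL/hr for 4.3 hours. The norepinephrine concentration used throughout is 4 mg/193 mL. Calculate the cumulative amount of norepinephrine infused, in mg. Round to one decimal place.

24.4 mg

Concentration = 4 mg ÷ 193 mL = 0.02072539 mg/mL
Stage 1: 65.6 mL/hr × 7.7 hr = 505.12 mL → 505.12 mL × 0.02072539 mg/mL = 10.46881 mg
Stage 2: 54 mL/hr × 7.8 hr = 421.2 mL → 421.2 mL × 0.02072539 mg/mL = 8.729534 mg
Stage 3: 58.3 mL/hr × 4.3 hr = 250.69 mL → 250.69 mL × 0.02072539 mg/mL = 5.195648 mg
Total = 10.46881 + 8.729534 + 5.195648 = 24.39399 mg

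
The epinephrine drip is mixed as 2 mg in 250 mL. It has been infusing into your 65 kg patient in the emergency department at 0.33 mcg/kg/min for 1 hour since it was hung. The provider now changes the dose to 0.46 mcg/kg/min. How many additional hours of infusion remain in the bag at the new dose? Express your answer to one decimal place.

0.4 hours

Initial rate:
Dose = 0.33 mcg/kg/min × 65 kg = 21.45 mcg/min
21.45 mcg/min × 60 min/hr = 1287 mcg/hr
Concentration = 2 mg ÷ 250 mL = 0.008 mg/mL = 8 mcg/mL
Rate = 1287 mcg/hr ÷ 8 mcg/mL = 160.875 mL/hr
Volume infused so far = 160.875 mL/hr × 1 hr = 160.875 mL
Volume remaining = 250 − 160.875 = 89.125 mL
New rate:
Dose = 0.46 mcg/kg/min × 65 kg = 29.9 mcg/min
29.9 mcg/min × 60 min/hr = 1794 mcg/hr
Rate = 1794 mcg/hr ÷ 8 mcg/mL = 224.25 mL/hr
Time remaining = 89.125 mL ÷ 224.25 mL/hr = 0.3974359 hr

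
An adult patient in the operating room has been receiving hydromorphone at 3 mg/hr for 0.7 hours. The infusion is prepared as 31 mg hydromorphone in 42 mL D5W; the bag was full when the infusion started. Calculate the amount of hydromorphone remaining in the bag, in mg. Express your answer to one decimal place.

Concentration = 31 mg ÷ 42 mL = 0.7380952 mg/mL
Rate = 3 mg/hr ÷ 0.7380952 mg/mL = 4.064516 mL/hr
Volume infused = 4.064516 mL/hr × 0.7 hr = 2.845161 mL
Volume remaining = 42 − 2.845161 = 39.15484 mL
Drug remaining = 39.15484 mL × 0.7380952 mg/mL = 28.9 mg

28.9 mg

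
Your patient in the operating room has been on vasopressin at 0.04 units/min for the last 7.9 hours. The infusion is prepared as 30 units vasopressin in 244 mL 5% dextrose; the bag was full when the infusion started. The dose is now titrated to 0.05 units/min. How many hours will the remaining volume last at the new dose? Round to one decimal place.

3.7 hours

Initial rate:
0.04 units/min × 60 min/hr = 2.4 units/hr
Concentration = 30 units ÷ 244 mL = 0.1229508 units/mL
Rate = 2.4 units/hr ÷ 0.1229508 units/mL = 19.52 mL/hr
Volume infused so far = 19.52 mL/hr × 7.9 hr = 154.208 mL
Volume remaining = 244 − 154.208 = 89.792 mL
New rate:
0.05 units/min × 60 min/hr = 3 units/hr
Rate = 3 units/hr ÷ 0.1229508 units/mL = 24.4 mL/hr
Time remaining = 89.792 mL ÷ 24.4 mL/hr = 3.68 hr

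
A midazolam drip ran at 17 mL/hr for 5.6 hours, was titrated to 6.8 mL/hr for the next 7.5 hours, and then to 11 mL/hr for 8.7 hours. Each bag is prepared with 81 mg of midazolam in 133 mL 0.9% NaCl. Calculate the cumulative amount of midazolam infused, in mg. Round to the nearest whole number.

Concentration = 81 mg ÷ 133 mL = 0.6090226 mg/mL
Stage 1: 17 mL/hr × 5.6 hr = 95.2 mL → 95.2 mL × 0.6090226 mg/mL = 57.97895 mg
Stage 2: 6.8 mL/hr × 7.5 hr = 51 mL → 51 mL × 0.6090226 mg/mL = 31.06015 mg
Stage 3: 11 mL/hr × 8.7 hr = 95.7 mL → 95.7 mL × 0.6090226 mg/mL = 58.28346 mg
Total = 57.97895 + 31.06015 + 58.28346 = 147.3226 mg

147 mg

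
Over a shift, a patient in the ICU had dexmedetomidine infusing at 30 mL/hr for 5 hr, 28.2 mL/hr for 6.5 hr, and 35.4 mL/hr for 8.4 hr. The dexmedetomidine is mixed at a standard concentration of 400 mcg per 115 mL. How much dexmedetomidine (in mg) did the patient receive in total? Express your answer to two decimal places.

2.19 mg

Concentration = 400 mcg ÷ 115 mL = 3.478261 mcg/mL
Stage 1: 30 mL/hr × 5 hr = 150 mL → 150 mL × 3.478261 mcg/mL = 521.7391 mcg
Stage 2: 28.2 mL/hr × 6.5 hr = 183.3 mL → 183.3 mL × 3.478261 mcg/mL = 637.5652 mcg
Stage 3: 35.4 mL/hr × 8.4 hr = 297.36 mL → 297.36 mL × 3.478261 mcg/mL = 1034.296 mcg
Total = 521.7391 + 637.5652 + 1034.296 = 2193.6 mcg = 2.1936 mg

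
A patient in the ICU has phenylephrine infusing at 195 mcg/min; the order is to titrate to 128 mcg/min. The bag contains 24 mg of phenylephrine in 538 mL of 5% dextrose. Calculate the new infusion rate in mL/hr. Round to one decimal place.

128 mcg/min × 60 min/hr = 7680 mcg/hr
Concentration = 24 mg ÷ 538 mL = 0.04460967 mg/mL = 44.60967 mcg/mL
Rate = 7680 mcg/hr ÷ 44.60967 mcg/mL = 172.16 mL/hr

172.2 mL/hr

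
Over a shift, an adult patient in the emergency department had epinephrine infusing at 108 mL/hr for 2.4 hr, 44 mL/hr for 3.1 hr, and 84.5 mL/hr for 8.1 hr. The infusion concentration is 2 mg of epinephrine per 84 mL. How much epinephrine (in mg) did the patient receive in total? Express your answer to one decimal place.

Concentration = 2 mg ÷ 84 mL = 0.02380952 mg/mL
Stage 1: 108 mL/hr × 2.4 hr = 259.2 mL → 259.2 mL × 0.02380952 mg/mL = 6.171429 mg
Stage 2: 44 mL/hr × 3.1 hr = 136.4 mL → 136.4 mL × 0.02380952 mg/mL = 3.247619 mg
Stage 3: 84.5 mL/hr × 8.1 hr = 684.45 mL → 684.45 mL × 0.02380952 mg/mL = 16.29643 mg
Total = 6.171429 + 3.247619 + 16.29643 = 25.71548 mg

25.7 mg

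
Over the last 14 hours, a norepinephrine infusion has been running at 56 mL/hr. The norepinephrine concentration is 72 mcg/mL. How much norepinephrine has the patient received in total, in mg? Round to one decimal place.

Drug rate = 56 mL/hr × 72 mcg/mL = 4032 mcg/hr
Total = 4032 mcg/hr × 14 hr = 56448 mcg = 56.448 mg

56.4 mg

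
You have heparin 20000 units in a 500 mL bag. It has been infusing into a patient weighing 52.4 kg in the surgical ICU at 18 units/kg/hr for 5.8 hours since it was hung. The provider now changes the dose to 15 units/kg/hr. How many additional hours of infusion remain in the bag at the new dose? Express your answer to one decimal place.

Initial rate:
Dose = 18 units/kg/hr × 52.4 kg = 943.2 units/hr
Concentration = 20000 units ÷ 500 mL = 40 units/mL
Rate = 943.2 units/hr ÷ 40 units/mL = 23.58 mL/hr
Volume infused so far = 23.58 mL/hr × 5.8 hr = 136.764 mL
Volume remaining = 500 − 136.764 = 363.236 mL
New rate:
Dose = 15 units/kg/hr × 52.4 kg = 786 units/hr
Rate = 786 units/hr ÷ 40 units/mL = 19.65 mL/hr
Time remaining = 363.236 mL ÷ 19.65 mL/hr = 18.48529 hr

18.5 hours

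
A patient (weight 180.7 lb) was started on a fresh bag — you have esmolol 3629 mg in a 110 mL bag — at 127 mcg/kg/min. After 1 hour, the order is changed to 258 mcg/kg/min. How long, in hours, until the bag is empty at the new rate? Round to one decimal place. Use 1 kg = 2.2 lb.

Initial rate:
Weight = 180.7 lb ÷ 2.2 lb/kg = 82.13636 kg
Dose = 127 mcg/kg/min × 82.13636 kg = 10431.32 mcg/min
10431.32 mcg/min × 60 min/hr = 625879.1 mcg/hr
Concentration = 3629 mg ÷ 110 mL = 32.99091 mg/mL = 32990.91 mcg/mL
Rate = 625879.1 mcg/hr ÷ 32990.91 mcg/mL = 18.97126 mL/hr
Volume infused so far = 18.97126 mL/hr × 1 hr = 18.97126 mL
Volume remaining = 110 − 18.97126 = 91.02874 mL
New rate:
Dose = 258 mcg/kg/min × 82.13636 kg = 21191.18 mcg/min
21191.18 mcg/min × 60 min/hr = 1271471 mcg/hr
Rate = 1271471 mcg/hr ÷ 32990.91 mcg/mL = 38.54004 mL/hr
Time remaining = 91.02874 mL ÷ 38.54004 mL/hr = 2.361927 hr

2.4 hours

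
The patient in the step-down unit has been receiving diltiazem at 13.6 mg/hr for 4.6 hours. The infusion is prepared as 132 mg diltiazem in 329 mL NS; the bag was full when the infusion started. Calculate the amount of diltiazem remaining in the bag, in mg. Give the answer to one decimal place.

Concentration = 132 mg ÷ 329 mL = 0.4012158 mg/mL
Rate = 13.6 mg/hr ÷ 0.4012158 mg/mL = 33.89697 mL/hr
Volume infused = 33.89697 mL/hr × 4.6 hr = 155.9261 mL
Volume remaining = 329 − 155.9261 = 173.0739 mL
Drug remaining = 173.0739 mL × 0.4012158 mg/mL = 69.44 mg

69.4 mg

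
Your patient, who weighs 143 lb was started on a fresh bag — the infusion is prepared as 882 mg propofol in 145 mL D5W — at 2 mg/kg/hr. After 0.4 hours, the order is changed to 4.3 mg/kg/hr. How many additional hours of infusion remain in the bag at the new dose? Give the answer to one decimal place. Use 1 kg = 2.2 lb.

3.0 hours

Initial rate:
Weight = 143 lb ÷ 2.2 lb/kg = 65 kg
Dose = 2 mg/kg/hr × 65 kg = 130 mg/hr
Concentration = 882 mg ÷ 145 mL = 6.082759 mg/mL
Rate = 130 mg/hr ÷ 6.082759 mg/mL = 21.37188 mL/hr
Volume infused so far = 21.37188 mL/hr × 0.4 hr = 8.548753 mL
Volume remaining = 145 − 8.548753 = 136.4512 mL
New rate:
Dose = 4.3 mg/kg/hr × 65 kg = 279.5 mg/hr
Rate = 279.5 mg/hr ÷ 6.082759 mg/mL = 45.94955 mL/hr
Time remaining = 136.4512 mL ÷ 45.94955 mL/hr = 2.969589 hr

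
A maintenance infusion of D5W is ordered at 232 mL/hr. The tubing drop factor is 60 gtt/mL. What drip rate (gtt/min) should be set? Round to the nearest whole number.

232 mL/hr ÷ 60 min/hr = 3.866667 mL/min
3.866667 mL/min × 60 gtt/mL = 232 gtt/min

232 gtt/min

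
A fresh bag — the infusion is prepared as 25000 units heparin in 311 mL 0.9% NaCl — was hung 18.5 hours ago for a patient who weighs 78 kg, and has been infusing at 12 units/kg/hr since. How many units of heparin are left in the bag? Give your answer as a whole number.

Dose = 12 units/kg/hr × 78 kg = 936 units/hr
Concentration = 25000 units ÷ 311 mL = 80.38585 units/mL
Rate = 936 units/hr ÷ 80.38585 units/mL = 11.64384 mL/hr
Volume infused = 11.64384 mL/hr × 18.5 hr = 215.411 mL
Volume remaining = 311 − 215.411 = 95.58896 mL
Drug remaining = 95.58896 mL × 80.38585 units/mL = 7684 units

7684 units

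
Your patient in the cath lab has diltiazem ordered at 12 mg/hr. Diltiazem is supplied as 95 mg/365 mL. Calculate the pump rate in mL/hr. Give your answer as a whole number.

46 mL/hr

Concentration = 95 mg ÷ 365 mL = 0.260274 mg/mL
Rate = 12 mg/hr ÷ 0.260274 mg/mL = 46.10526 mL/hr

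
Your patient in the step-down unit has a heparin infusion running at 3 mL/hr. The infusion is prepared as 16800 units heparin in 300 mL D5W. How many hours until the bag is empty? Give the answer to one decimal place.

100.0 hours

Duration = 300 mL ÷ 3 mL/hr = 100 hr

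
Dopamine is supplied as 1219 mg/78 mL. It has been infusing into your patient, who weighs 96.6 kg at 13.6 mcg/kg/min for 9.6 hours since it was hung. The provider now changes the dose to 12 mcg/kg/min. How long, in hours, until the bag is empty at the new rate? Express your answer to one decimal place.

6.6 hours

Initial rate:
Dose = 13.6 mcg/kg/min × 96.6 kg = 1313.76 mcg/min
1313.76 mcg/min × 60 min/hr = 78825.6 mcg/hr
Concentration = 1219 mg ÷ 78 mL = 15.62821 mg/mL = 15628.21 mcg/mL
Rate = 78825.6 mcg/hr ÷ 15628.21 mcg/mL = 5.043804 mL/hr
Volume infused so far = 5.043804 mL/hr × 9.6 hr = 48.42052 mL
Volume remaining = 78 − 48.42052 = 29.57948 mL
New rate:
Dose = 12 mcg/kg/min × 96.6 kg = 1159.2 mcg/min
1159.2 mcg/min × 60 min/hr = 69552 mcg/hr
Rate = 69552 mcg/hr ÷ 15628.21 mcg/mL = 4.450415 mL/hr
Time remaining = 29.57948 mL ÷ 4.450415 mL/hr = 6.646455 hr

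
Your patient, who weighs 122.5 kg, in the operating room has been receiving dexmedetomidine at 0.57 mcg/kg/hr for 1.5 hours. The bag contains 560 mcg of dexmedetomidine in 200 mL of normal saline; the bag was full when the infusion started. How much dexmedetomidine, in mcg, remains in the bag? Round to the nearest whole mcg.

455 mcg

Dose = 0.57 mcg/kg/hr × 122.5 kg = 69.825 mcg/hr
Concentration = 560 mcg ÷ 200 mL = 2.8 mcg/mL
Rate = 69.825 mcg/hr ÷ 2.8 mcg/mL = 24.9375 mL/hr
Volume infused = 24.9375 mL/hr × 1.5 hr = 37.40625 mL
Volume remaining = 200 − 37.40625 = 162.5938 mL
Drug remaining = 162.5938 mL × 2.8 mcg/mL = 455.2625 mcg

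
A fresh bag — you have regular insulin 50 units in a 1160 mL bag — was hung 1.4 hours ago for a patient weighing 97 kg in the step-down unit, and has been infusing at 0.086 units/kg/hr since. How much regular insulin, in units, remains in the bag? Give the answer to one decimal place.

38.3 units

Dose = 0.086 units/kg/hr × 97 kg = 8.342 units/hr
Concentration = 50 units ÷ 1160 mL = 0.04310345 units/mL
Rate = 8.342 units/hr ÷ 0.04310345 units/mL = 193.5344 mL/hr
Volume infused = 193.5344 mL/hr × 1.4 hr = 270.9482 mL
Volume remaining = 1160 − 270.9482 = 889.0518 mL
Drug remaining = 889.0518 mL × 0.04310345 units/mL = 38.3212 units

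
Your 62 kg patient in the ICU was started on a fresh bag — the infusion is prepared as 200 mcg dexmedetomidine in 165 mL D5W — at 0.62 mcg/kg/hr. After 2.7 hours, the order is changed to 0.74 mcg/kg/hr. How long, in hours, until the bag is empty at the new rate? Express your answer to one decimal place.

2.1 hours

Initial rate:
Dose = 0.62 mcg/kg/hr × 62 kg = 38.44 mcg/hr
Concentration = 200 mcg ÷ 165 mL = 1.212121 mcg/mL
Rate = 38.44 mcg/hr ÷ 1.212121 mcg/mL = 31.713 mL/hr
Volume infused so far = 31.713 mL/hr × 2.7 hr = 85.6251 mL
Volume remaining = 165 − 85.6251 = 79.3749 mL
New rate:
Dose = 0.74 mcg/kg/hr × 62 kg = 45.88 mcg/hr
Rate = 45.88 mcg/hr ÷ 1.212121 mcg/mL = 37.851 mL/hr
Time remaining = 79.3749 mL ÷ 37.851 mL/hr = 2.097036 hr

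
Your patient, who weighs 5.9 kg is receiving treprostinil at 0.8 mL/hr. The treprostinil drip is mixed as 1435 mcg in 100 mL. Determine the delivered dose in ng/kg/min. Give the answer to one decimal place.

32.4 ng/kg/min

Concentration = 1435 mcg ÷ 100 mL = 14.35 mcg/mL = 14350 ng/mL
Drug rate = 0.8 mL/hr × 14350 ng/mL = 11480 ng/hr
11480 ng/hr ÷ 60 min/hr = 191.3333 ng/min
191.3333 ng/min ÷ 5.9 kg = 32.42938 ng/kg/min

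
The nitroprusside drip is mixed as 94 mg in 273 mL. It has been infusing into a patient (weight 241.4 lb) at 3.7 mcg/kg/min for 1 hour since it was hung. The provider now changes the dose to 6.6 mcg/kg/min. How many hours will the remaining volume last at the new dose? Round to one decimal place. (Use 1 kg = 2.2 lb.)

1.6 hours

Initial rate:
Weight = 241.4 lb ÷ 2.2 lb/kg = 109.7273 kg
Dose = 3.7 mcg/kg/min × 109.7273 kg = 405.9909 mcg/min
405.9909 mcg/min × 60 min/hr = 24359.45 mcg/hr
Concentration = 94 mg ÷ 273 mL = 0.3443223 mg/mL = 344.3223 mcg/mL
Rate = 24359.45 mcg/hr ÷ 344.3223 mcg/mL = 70.74608 mL/hr
Volume infused so far = 70.74608 mL/hr × 1 hr = 70.74608 mL
Volume remaining = 273 − 70.74608 = 202.2539 mL
New rate:
Dose = 6.6 mcg/kg/min × 109.7273 kg = 724.2 mcg/min
724.2 mcg/min × 60 min/hr = 43452 mcg/hr
Rate = 43452 mcg/hr ÷ 344.3223 mcg/mL = 126.1957 mL/hr
Time remaining = 202.2539 mL ÷ 126.1957 mL/hr = 1.602701 hr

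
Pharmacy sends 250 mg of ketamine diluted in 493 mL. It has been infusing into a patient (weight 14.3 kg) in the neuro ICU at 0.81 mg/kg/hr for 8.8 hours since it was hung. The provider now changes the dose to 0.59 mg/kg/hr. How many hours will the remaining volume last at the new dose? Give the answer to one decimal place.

Initial rate:
Dose = 0.81 mg/kg/hr × 14.3 kg = 11.583 mg/hr
Concentration = 250 mg ÷ 493 mL = 0.5070994 mg/mL
Rate = 11.583 mg/hr ÷ 0.5070994 mg/mL = 22.84168 mL/hr
Volume infused so far = 22.84168 mL/hr × 8.8 hr = 201.0067 mL
Volume remaining = 493 − 201.0067 = 291.9933 mL
New rate:
Dose = 0.59 mg/kg/hr × 14.3 kg = 8.437 mg/hr
Rate = 8.437 mg/hr ÷ 0.5070994 mg/mL = 16.63776 mL/hr
Time remaining = 291.9933 mL ÷ 16.63776 mL/hr = 17.55003 hr

17.6 hours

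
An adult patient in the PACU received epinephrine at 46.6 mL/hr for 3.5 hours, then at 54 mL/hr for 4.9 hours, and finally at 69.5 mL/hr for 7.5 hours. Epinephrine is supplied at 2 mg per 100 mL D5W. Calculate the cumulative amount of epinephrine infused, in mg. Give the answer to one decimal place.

19.0 mg

Concentration = 2 mg ÷ 100 mL = 0.02 mg/mL
Stage 1: 46.6 mL/hr × 3.5 hr = 163.1 mL → 163.1 mL × 0.02 mg/mL = 3.262 mg
Stage 2: 54 mL/hr × 4.9 hr = 264.6 mL → 264.6 mL × 0.02 mg/mL = 5.292 mg
Stage 3: 69.5 mL/hr × 7.5 hr = 521.25 mL → 521.25 mL × 0.02 mg/mL = 10.425 mg
Total = 3.262 + 5.292 + 10.425 = 18.979 mg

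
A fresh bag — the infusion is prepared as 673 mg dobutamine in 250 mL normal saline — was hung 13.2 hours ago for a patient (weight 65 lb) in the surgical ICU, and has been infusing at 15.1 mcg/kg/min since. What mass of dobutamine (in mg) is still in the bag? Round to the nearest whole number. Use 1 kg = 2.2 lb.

Weight = 65 lb ÷ 2.2 lb/kg = 29.54545 kg
Dose = 15.1 mcg/kg/min × 29.54545 kg = 446.1364 mcg/min
446.1364 mcg/min × 60 min/hr = 26768.18 mcg/hr
Concentration = 673 mg ÷ 250 mL = 2.692 mg/mL = 2692 mcg/mL
Rate = 26768.18 mcg/hr ÷ 2692 mcg/mL = 9.943604 mL/hr
Volume infused = 9.943604 mL/hr × 13.2 hr = 131.2556 mL
Volume remaining = 250 − 131.2556 = 118.7444 mL
Drug remaining = 118.7444 mL × 2692 mcg/mL = 319660 mcg = 319.66 mg

320 mg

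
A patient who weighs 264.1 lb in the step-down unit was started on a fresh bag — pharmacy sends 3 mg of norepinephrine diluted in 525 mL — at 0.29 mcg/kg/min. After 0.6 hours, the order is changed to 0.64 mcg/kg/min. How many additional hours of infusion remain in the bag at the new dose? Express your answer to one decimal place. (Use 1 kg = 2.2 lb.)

Initial rate:
Weight = 264.1 lb ÷ 2.2 lb/kg = 120.0455 kg
Dose = 0.29 mcg/kg/min × 120.0455 kg = 34.81318 mcg/min
34.81318 mcg/min × 60 min/hr = 2088.791 mcg/hr
Concentration = 3 mg ÷ 525 mL = 0.005714286 mg/mL = 5.714286 mcg/mL
Rate = 2088.791 mcg/hr ÷ 5.714286 mcg/mL = 365.5384 mL/hr
Volume infused so far = 365.5384 mL/hr × 0.6 hr = 219.323 mL
Volume remaining = 525 − 219.323 = 305.677 mL
New rate:
Dose = 0.64 mcg/kg/min × 120.0455 kg = 76.82909 mcg/min
76.82909 mcg/min × 60 min/hr = 4609.745 mcg/hr
Rate = 4609.745 mcg/hr ÷ 5.714286 mcg/mL = 806.7055 mL/hr
Time remaining = 305.677 mL ÷ 806.7055 mL/hr = 0.3789202 hr

0.4 hours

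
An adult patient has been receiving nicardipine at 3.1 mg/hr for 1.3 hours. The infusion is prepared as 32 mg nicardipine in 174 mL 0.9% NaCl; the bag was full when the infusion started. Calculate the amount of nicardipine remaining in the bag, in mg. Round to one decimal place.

Concentration = 32 mg ÷ 174 mL = 0.183908 mg/mL
Rate = 3.1 mg/hr ÷ 0.183908 mg/mL = 16.85625 mL/hr
Volume infused = 16.85625 mL/hr × 1.3 hr = 21.91313 mL
Volume remaining = 174 − 21.91313 = 152.0869 mL
Drug remaining = 152.0869 mL × 0.183908 mg/mL = 27.97 mg

28.0 mg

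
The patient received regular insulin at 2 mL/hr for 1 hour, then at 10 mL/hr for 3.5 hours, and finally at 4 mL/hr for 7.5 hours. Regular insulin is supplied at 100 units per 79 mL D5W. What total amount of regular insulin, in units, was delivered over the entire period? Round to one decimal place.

Concentration = 100 units ÷ 79 mL = 1.265823 units/mL
Stage 1: 2 mL/hr × 1 hr = 2 mL → 2 mL × 1.265823 units/mL = 2.531646 units
Stage 2: 10 mL/hr × 3.5 hr = 35 mL → 35 mL × 1.265823 units/mL = 44.3038 units
Stage 3: 4 mL/hr × 7.5 hr = 30 mL → 30 mL × 1.265823 units/mL = 37.97468 units
Total = 2.531646 + 44.3038 + 37.97468 = 84.81013 units

84.8 units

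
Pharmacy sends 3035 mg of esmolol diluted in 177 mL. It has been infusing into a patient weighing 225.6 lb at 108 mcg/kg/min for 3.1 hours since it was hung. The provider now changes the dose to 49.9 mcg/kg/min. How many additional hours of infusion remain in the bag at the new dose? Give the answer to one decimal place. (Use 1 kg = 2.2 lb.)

3.2 hours

Initial rate:
Weight = 225.6 lb ÷ 2.2 lb/kg = 102.5455 kg
Dose = 108 mcg/kg/min × 102.5455 kg = 11074.91 mcg/min
11074.91 mcg/min × 60 min/hr = 664494.5 mcg/hr
Concentration = 3035 mg ÷ 177 mL = 17.14689 mg/mL = 17146.89 mcg/mL
Rate = 664494.5 mcg/hr ÷ 17146.89 mcg/mL = 38.75306 mL/hr
Volume infused so far = 38.75306 mL/hr × 3.1 hr = 120.1345 mL
Volume remaining = 177 − 120.1345 = 56.86552 mL
New rate:
Dose = 49.9 mcg/kg/min × 102.5455 kg = 5117.018 mcg/min
5117.018 mcg/min × 60 min/hr = 307021.1 mcg/hr
Rate = 307021.1 mcg/hr ÷ 17146.89 mcg/mL = 17.90535 mL/hr
Time remaining = 56.86552 mL ÷ 17.90535 mL/hr = 3.175896 hr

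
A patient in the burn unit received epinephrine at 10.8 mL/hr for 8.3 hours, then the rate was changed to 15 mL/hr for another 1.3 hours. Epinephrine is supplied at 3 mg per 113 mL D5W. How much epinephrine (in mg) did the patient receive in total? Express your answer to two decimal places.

Concentration = 3 mg ÷ 113 mL = 0.02654867 mg/mL
Stage 1: 10.8 mL/hr × 8.3 hr = 89.64 mL → 89.64 mL × 0.02654867 mg/mL = 2.379823 mg
Stage 2: 15 mL/hr × 1.3 hr = 19.5 mL → 19.5 mL × 0.02654867 mg/mL = 0.5176991 mg
Total = 2.379823 + 0.5176991 = 2.897522 mg

2.90 mg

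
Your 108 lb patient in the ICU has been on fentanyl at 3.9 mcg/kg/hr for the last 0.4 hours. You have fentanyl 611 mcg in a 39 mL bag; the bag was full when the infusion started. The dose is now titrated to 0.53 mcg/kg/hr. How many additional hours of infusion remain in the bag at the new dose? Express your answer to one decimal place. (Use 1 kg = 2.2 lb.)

Initial rate:
Weight = 108 lb ÷ 2.2 lb/kg = 49.09091 kg
Dose = 3.9 mcg/kg/hr × 49.09091 kg = 191.4545 mcg/hr
Concentration = 611 mcg ÷ 39 mL = 15.66667 mcg/mL
Rate = 191.4545 mcg/hr ÷ 15.66667 mcg/mL = 12.2205 mL/hr
Volume infused so far = 12.2205 mL/hr × 0.4 hr = 4.888201 mL
Volume remaining = 39 − 4.888201 = 34.1118 mL
New rate:
Dose = 0.53 mcg/kg/hr × 49.09091 kg = 26.01818 mcg/hr
Rate = 26.01818 mcg/hr ÷ 15.66667 mcg/mL = 1.660735 mL/hr
Time remaining = 34.1118 mL ÷ 1.660735 mL/hr = 20.54018 hr

20.5 hours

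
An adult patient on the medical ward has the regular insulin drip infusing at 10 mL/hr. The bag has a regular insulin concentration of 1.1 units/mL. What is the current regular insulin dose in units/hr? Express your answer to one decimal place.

Drug rate = 10 mL/hr × 1.1 units/mL = 11 units/hr

11.0 units/hr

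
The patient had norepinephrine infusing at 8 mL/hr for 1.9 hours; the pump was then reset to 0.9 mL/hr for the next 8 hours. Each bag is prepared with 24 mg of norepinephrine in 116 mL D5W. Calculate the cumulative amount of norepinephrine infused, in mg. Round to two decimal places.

4.63 mg

Concentration = 24 mg ÷ 116 mL = 0.2068966 mg/mL
Stage 1: 8 mL/hr × 1.9 hr = 15.2 mL → 15.2 mL × 0.2068966 mg/mL = 3.144828 mg
Stage 2: 0.9 mL/hr × 8 hr = 7.2 mL → 7.2 mL × 0.2068966 mg/mL = 1.489655 mg
Total = 3.144828 + 1.489655 = 4.634483 mg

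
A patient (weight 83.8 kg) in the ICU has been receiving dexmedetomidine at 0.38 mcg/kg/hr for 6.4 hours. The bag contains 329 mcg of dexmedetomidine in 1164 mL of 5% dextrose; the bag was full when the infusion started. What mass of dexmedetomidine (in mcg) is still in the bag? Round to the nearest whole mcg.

Dose = 0.38 mcg/kg/hr × 83.8 kg = 31.844 mcg/hr
Concentration = 329 mcg ÷ 1164 mL = 0.282646 mcg/mL
Rate = 31.844 mcg/hr ÷ 0.282646 mcg/mL = 112.6639 mL/hr
Volume infused = 112.6639 mL/hr × 6.4 hr = 721.0488 mL
Volume remaining = 1164 − 721.0488 = 442.9512 mL
Drug remaining = 442.9512 mL × 0.282646 mcg/mL = 125.1984 mcg

125 mcg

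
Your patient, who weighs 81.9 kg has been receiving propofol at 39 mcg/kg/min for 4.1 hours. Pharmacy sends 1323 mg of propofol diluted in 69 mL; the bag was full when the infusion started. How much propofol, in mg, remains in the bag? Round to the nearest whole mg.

537 mg

Dose = 39 mcg/kg/min × 81.9 kg = 3194.1 mcg/min
3194.1 mcg/min × 60 min/hr = 191646 mcg/hr
Concentration = 1323 mg ÷ 69 mL = 19.17391 mg/mL = 19173.91 mcg/mL
Rate = 191646 mcg/hr ÷ 19173.91 mcg/mL = 9.995143 mL/hr
Volume infused = 9.995143 mL/hr × 4.1 hr = 40.98009 mL
Volume remaining = 69 − 40.98009 = 28.01991 mL
Drug remaining = 28.01991 mL × 19173.91 mcg/mL = 537251.4 mcg = 537.2514 mg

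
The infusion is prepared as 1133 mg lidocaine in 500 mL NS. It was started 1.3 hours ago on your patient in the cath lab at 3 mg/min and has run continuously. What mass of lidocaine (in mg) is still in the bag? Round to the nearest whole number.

899 mg

3 mg/min × 60 min/hr = 180 mg/hr
Concentration = 1133 mg ÷ 500 mL = 2.266 mg/mL
Rate = 180 mg/hr ÷ 2.266 mg/mL = 79.43513 mL/hr
Volume infused = 79.43513 mL/hr × 1.3 hr = 103.2657 mL
Volume remaining = 500 − 103.2657 = 396.7343 mL
Drug remaining = 396.7343 mL × 2.266 mg/mL = 899 mg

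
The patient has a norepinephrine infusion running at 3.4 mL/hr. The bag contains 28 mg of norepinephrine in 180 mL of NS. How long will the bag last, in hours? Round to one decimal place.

52.9 hours

Duration = 180 mL ÷ 3.4 mL/hr = 52.94118 hr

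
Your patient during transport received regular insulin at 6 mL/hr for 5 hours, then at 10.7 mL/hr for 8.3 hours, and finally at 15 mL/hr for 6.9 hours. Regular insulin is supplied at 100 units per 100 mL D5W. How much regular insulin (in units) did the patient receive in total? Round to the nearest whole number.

Concentration = 100 units ÷ 100 mL = 1 units/mL
Stage 1: 6 mL/hr × 5 hr = 30 mL → 30 mL × 1 units/mL = 30 units
Stage 2: 10.7 mL/hr × 8.3 hr = 88.81 mL → 88.81 mL × 1 units/mL = 88.81 units
Stage 3: 15 mL/hr × 6.9 hr = 103.5 mL → 103.5 mL × 1 units/mL = 103.5 units
Total = 30 + 88.81 + 103.5 = 222.31 units

222 units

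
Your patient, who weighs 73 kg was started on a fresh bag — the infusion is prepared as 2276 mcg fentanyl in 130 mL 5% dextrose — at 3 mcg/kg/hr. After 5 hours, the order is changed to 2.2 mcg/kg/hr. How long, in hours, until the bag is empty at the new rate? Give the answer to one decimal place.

Initial rate:
Dose = 3 mcg/kg/hr × 73 kg = 219 mcg/hr
Concentration = 2276 mcg ÷ 130 mL = 17.50769 mcg/mL
Rate = 219 mcg/hr ÷ 17.50769 mcg/mL = 12.50879 mL/hr
Volume infused so far = 12.50879 mL/hr × 5 hr = 62.54394 mL
Volume remaining = 130 − 62.54394 = 67.45606 mL
New rate:
Dose = 2.2 mcg/kg/hr × 73 kg = 160.6 mcg/hr
Rate = 160.6 mcg/hr ÷ 17.50769 mcg/mL = 9.173111 mL/hr
Time remaining = 67.45606 mL ÷ 9.173111 mL/hr = 7.353674 hr

7.4 hours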